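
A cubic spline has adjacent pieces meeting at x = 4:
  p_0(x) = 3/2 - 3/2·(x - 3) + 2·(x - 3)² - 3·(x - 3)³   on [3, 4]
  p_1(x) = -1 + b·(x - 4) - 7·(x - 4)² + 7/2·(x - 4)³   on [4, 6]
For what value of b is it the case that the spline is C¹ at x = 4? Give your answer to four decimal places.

-6.5000

p_0'(x) = -3/2 + 4·(x - 3) - 9·(x - 3)², so p_0'(4) = -13/2. On the right, p_1'(4) = b, so b = -13/2.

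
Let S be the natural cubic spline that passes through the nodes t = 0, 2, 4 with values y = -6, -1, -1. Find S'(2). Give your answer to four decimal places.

1.2500

Put M_i = S'' at the i-th knot. Here h = (2, 2) and Δ = (5/2, 0), so the interior equations h_(i-1)·M_(i-1) + 2(h_(i-1)+h_i)·M_i + h_i·M_(i+1) = 6(Δ_i − Δ_(i-1)) read
  2·M_0 + 8·M_1 + 2·M_2 = 6(Δ_1 - Δ_0) = -15
Natural end conditions: M_0 = M_2 = 0.
Solving: M_0 = 0, M_1 = -15/8, M_2 = 0.
On [2, 4], S'(t) = b_1 + 2c_1·(t - 2) + 3d_1·(t - 2)² with b_1 = Δ_1 - h_1(2M_1 + M_2)/6 = 5/4, c_1 = M_1/2 = -15/16, d_1 = (M_2 - M_1)/(6h_1) = 5/32. So S'(2) = 5/4.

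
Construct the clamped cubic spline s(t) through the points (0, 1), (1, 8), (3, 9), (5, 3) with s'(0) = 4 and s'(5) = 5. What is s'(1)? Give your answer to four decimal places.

6.7174

Let M_i = s''(x_i). Step sizes h_i = 1, 2, 2; slopes of the chords Δ_i = (y_(i+1) - y_i)/h_i = 7, 1/2, -3.
  1·M_0 + 6·M_1 + 2·M_2 = 6(Δ_1 - Δ_0) = -39
  2·M_1 + 8·M_2 + 2·M_3 = 6(Δ_2 - Δ_1) = -21
Clamped end conditions give two more equations: 2h_0·M_0 + h_0·M_1 = 6(Δ_0 - s'(0)) = 18 and h_2·M_2 + 2h_2·M_3 = 6(s'(5) - Δ_2) = 48.
Solving the tridiagonal system: M_0 = 289/23, M_1 = -164/23, M_2 = -101/23, M_3 = 653/46.
On [1, 3], s'(t) = b_1 + 2c_1·(t - 1) + 3d_1·(t - 1)² with b_1 = Δ_1 - h_1(2M_1 + M_2)/6 = 309/46, c_1 = M_1/2 = -82/23, d_1 = (M_2 - M_1)/(6h_1) = 21/92. So s'(1) = 309/46.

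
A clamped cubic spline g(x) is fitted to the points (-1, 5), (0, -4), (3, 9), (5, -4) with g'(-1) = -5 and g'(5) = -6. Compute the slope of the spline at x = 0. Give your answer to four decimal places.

-6.6090

Let M_i = g''(x_i). Step sizes h_i = 1, 3, 2; slopes of the chords Δ_i = (y_(i+1) - y_i)/h_i = -9, 13/3, -13/2.
  1·M_0 + 8·M_1 + 3·M_2 = 6(Δ_1 - Δ_0) = 80
  3·M_1 + 10·M_2 + 2·M_3 = 6(Δ_2 - Δ_1) = -65
Clamped end conditions give two more equations: 2h_0·M_0 + h_0·M_1 = 6(Δ_0 - g'(-1)) = -24 and h_2·M_2 + 2h_2·M_3 = 6(g'(5) - Δ_2) = 3.
Solving: M_0 = -1621/78, M_1 = 685/39, M_2 = -1033/78, M_3 = 575/78.
On [0, 3], g'(x) = b_1 + 2c_1·x + 3d_1·x² with b_1 = Δ_1 - h_1(2M_1 + M_2)/6 = -1031/156, c_1 = M_1/2 = 685/78, d_1 = (M_2 - M_1)/(6h_1) = -89/52. So g'(0) = -1031/156.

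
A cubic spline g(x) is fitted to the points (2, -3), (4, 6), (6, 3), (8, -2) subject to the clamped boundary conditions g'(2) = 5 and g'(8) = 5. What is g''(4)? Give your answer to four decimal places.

Let σ_i = g''(x_i). Step sizes h_i = 2, 2, 2; slopes of the chords Δ_i = (y_(i+1) - y_i)/h_i = 9/2, -3/2, -5/2.
  2·σ_0 + 8·σ_1 + 2·σ_2 = 6(Δ_1 - Δ_0) = -36
  2·σ_1 + 8·σ_2 + 2·σ_3 = 6(Δ_2 - Δ_1) = -6
Clamped end conditions give two more equations: 2h_0·σ_0 + h_0·σ_1 = 6(Δ_0 - g'(2)) = -3 and h_2·σ_2 + 2h_2·σ_3 = 6(g'(8) - Δ_2) = 45.
Solving the tridiagonal system: σ_0 = 13/10, σ_1 = -41/10, σ_2 = -29/10, σ_3 = 127/10.

-4.1000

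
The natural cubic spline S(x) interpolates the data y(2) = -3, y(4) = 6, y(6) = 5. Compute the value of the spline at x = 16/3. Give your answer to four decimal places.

Let M_i = S''(x_i). Step sizes h_i = 2, 2; slopes of the chords Δ_i = (y_(i+1) - y_i)/h_i = 9/2, -1/2.
  2·M_0 + 8·M_1 + 2·M_2 = 6(Δ_1 - Δ_0) = -30
Natural end conditions: M_0 = M_2 = 0.
Hence M_0 = 0, M_1 = -15/4, M_2 = 0.
On [4, 6], S(x) = 6 + 2·(x - 4) - 15/8·(x - 4)² + 5/16·(x - 4)³.
With (x - 4) = 4/3: S(16/3) = 164/27.

6.0741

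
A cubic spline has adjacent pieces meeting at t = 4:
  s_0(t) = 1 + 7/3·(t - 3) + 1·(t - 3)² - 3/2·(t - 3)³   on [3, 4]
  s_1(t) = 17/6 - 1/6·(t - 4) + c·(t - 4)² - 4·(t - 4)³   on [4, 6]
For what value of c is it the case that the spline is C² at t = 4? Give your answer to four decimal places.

-3.5000

s_0''(t) = 2 - 9·(t - 3), so s_0''(4) = -7. On the right, s_1''(4) = 2c, so c = -7/2.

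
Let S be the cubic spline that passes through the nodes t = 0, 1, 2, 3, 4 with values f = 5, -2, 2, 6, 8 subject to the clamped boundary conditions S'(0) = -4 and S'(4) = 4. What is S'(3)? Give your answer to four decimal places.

With M_i denoting the second derivative at x_i, h_i = 1, 1, 1, 1, and Δ_i = (y_(i+1) − y_i)/h_i = -7, 4, 4, 2:
  1·M_0 + 4·M_1 + 1·M_2 = 6(Δ_1 - Δ_0) = 66
  1·M_1 + 4·M_2 + 1·M_3 = 6(Δ_2 - Δ_1) = 0
  1·M_2 + 4·M_3 + 1·M_4 = 6(Δ_3 - Δ_2) = -12
Clamped end conditions give two more equations: 2h_0·M_0 + h_0·M_1 = 6(Δ_0 - S'(0)) = -18 and h_3·M_3 + 2h_3·M_4 = 6(S'(4) - Δ_3) = 12.
Hence M_0 = -571/28, M_1 = 319/14, M_2 = -19/4, M_3 = -53/14, M_4 = 221/28.
On [3, 4], S'(t) = b_3 + 2c_3·(t - 3) + 3d_3·(t - 3)² with b_3 = Δ_3 - h_3(2M_3 + M_4)/6 = 109/56, c_3 = M_3/2 = -53/28, d_3 = (M_4 - M_3)/(6h_3) = 109/56. So S'(3) = 109/56.

1.9464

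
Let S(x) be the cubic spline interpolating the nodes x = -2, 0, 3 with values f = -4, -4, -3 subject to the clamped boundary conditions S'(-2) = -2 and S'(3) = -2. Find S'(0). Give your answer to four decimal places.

1.2000

With M_i denoting the second derivative at x_i, h_i = 2, 3, and Δ_i = (y_(i+1) − y_i)/h_i = 0, 1/3:
  2·M_0 + 10·M_1 + 3·M_2 = 6(Δ_1 - Δ_0) = 2
Clamped end conditions give two more equations: 2h_0·M_0 + h_0·M_1 = 6(Δ_0 - S'(-2)) = 12 and h_1·M_1 + 2h_1·M_2 = 6(S'(3) - Δ_1) = -14.
Solving: M_0 = 14/5, M_1 = 2/5, M_2 = -38/15.
On [0, 3], S'(x) = b_1 + 2c_1·x + 3d_1·x² with b_1 = Δ_1 - h_1(2M_1 + M_2)/6 = 6/5, c_1 = M_1/2 = 1/5, d_1 = (M_2 - M_1)/(6h_1) = -22/135. So S'(0) = 6/5.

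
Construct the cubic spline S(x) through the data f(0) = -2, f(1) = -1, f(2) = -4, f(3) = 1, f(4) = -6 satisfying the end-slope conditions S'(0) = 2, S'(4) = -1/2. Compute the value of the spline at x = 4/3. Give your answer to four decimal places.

-2.3717

With M_i denoting the second derivative at x_i, h_i = 1, 1, 1, 1, and Δ_i = (y_(i+1) − y_i)/h_i = 1, -3, 5, -7:
  1·M_0 + 4·M_1 + 1·M_2 = 6(Δ_1 - Δ_0) = -24
  1·M_1 + 4·M_2 + 1·M_3 = 6(Δ_2 - Δ_1) = 48
  1·M_2 + 4·M_3 + 1·M_4 = 6(Δ_3 - Δ_2) = -72
Clamped end conditions give two more equations: 2h_0·M_0 + h_0·M_1 = 6(Δ_0 - S'(0)) = -6 and h_3·M_3 + 2h_3·M_4 = 6(S'(4) - Δ_3) = 39.
Solving the tridiagonal system: M_0 = 187/56, M_1 = -355/28, M_2 = 187/8, M_3 = -919/28, M_4 = 2011/56.
On [1, 2], S(x) = -1 - 299/112·(x - 1) - 355/56·(x - 1)² + 673/112·(x - 1)³.
With (x - 1) = 1/3: S(4/3) = -1793/756.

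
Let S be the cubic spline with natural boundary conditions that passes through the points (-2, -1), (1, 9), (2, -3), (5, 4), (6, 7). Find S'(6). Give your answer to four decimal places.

2.1944

Let M_i = S''(x_i). Step sizes h_i = 3, 1, 3, 1; slopes of the chords Δ_i = (y_(i+1) - y_i)/h_i = 10/3, -12, 7/3, 3.
  3·M_0 + 8·M_1 + 1·M_2 = 6(Δ_1 - Δ_0) = -92
  1·M_1 + 8·M_2 + 3·M_3 = 6(Δ_2 - Δ_1) = 86
  3·M_2 + 8·M_3 + 1·M_4 = 6(Δ_3 - Δ_2) = 4
Natural end conditions: M_0 = M_4 = 0.
Solving the tridiagonal system: M_0 = 0, M_1 = -239/18, M_2 = 128/9, M_3 = -29/6, M_4 = 0.
On [5, 6], S'(x) = b_3 + 2c_3·(x - 5) + 3d_3·(x - 5)² with b_3 = Δ_3 - h_3(2M_3 + M_4)/6 = 83/18, c_3 = M_3/2 = -29/12, d_3 = (M_4 - M_3)/(6h_3) = 29/36. So S'(6) = 79/36.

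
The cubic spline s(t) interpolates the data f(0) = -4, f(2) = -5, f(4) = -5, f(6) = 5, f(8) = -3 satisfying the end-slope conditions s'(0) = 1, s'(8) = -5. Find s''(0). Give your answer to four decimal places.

Let M_i = s''(x_i). Step sizes h_i = 2, 2, 2, 2; slopes of the chords Δ_i = (y_(i+1) - y_i)/h_i = -1/2, 0, 5, -4.
  2·M_0 + 8·M_1 + 2·M_2 = 6(Δ_1 - Δ_0) = 3
  2·M_1 + 8·M_2 + 2·M_3 = 6(Δ_2 - Δ_1) = 30
  2·M_2 + 8·M_3 + 2·M_4 = 6(Δ_3 - Δ_2) = -54
Clamped end conditions give two more equations: 2h_0·M_0 + h_0·M_1 = 6(Δ_0 - s'(0)) = -9 and h_3·M_3 + 2h_3·M_4 = 6(s'(8) - Δ_3) = -6.
Solving: M_0 = -213/112, M_1 = -39/56, M_2 = 99/16, M_3 = -507/56, M_4 = 339/112.

-1.9018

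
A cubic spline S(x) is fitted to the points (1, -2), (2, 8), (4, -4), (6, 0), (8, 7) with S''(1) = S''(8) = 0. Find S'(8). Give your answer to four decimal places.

Let M_i = S''(x_i). Step sizes h_i = 1, 2, 2, 2; slopes of the chords Δ_i = (y_(i+1) - y_i)/h_i = 10, -6, 2, 7/2.
  1·M_0 + 6·M_1 + 2·M_2 = 6(Δ_1 - Δ_0) = -96
  2·M_1 + 8·M_2 + 2·M_3 = 6(Δ_2 - Δ_1) = 48
  2·M_2 + 8·M_3 + 2·M_4 = 6(Δ_3 - Δ_2) = 9
Natural end conditions: M_0 = M_4 = 0.
Solving: M_0 = 0, M_1 = -1623/82, M_2 = 933/82, M_3 = -141/82, M_4 = 0.
On [6, 8], S'(x) = b_3 + 2c_3·(x - 6) + 3d_3·(x - 6)² with b_3 = Δ_3 - h_3(2M_3 + M_4)/6 = 381/82, c_3 = M_3/2 = -141/164, d_3 = (M_4 - M_3)/(6h_3) = 47/328. So S'(8) = 120/41.

2.9268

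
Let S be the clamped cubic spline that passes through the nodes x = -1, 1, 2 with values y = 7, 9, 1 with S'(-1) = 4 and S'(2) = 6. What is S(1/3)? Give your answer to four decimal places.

12.0864

With m_i denoting the second derivative at x_i, h_i = 2, 1, and Δ_i = (y_(i+1) − y_i)/h_i = 1, -8:
  2·m_0 + 6·m_1 + 1·m_2 = 6(Δ_1 - Δ_0) = -54
Clamped end conditions give two more equations: 2h_0·m_0 + h_0·m_1 = 6(Δ_0 - S'(-1)) = -18 and h_1·m_1 + 2h_1·m_2 = 6(S'(2) - Δ_1) = 84.
Solving the tridiagonal system: m_0 = 31/6, m_1 = -58/3, m_2 = 155/3.
On [-1, 1], S(x) = 7 + 4·(x + 1) + 31/12·(x + 1)² - 49/24·(x + 1)³.
With (x + 1) = 4/3: S(1/3) = 979/81.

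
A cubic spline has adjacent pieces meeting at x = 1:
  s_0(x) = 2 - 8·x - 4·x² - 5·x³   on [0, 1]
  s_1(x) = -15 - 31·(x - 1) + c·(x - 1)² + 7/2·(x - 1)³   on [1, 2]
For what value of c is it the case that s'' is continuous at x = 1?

s_0''(x) = -8 - 30·x, so s_0''(1) = -38. On the right, s_1''(1) = 2c, so c = -19.

-19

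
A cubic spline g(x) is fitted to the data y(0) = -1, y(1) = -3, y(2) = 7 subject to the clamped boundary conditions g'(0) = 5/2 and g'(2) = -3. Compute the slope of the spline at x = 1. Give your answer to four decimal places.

With m_i denoting the second derivative at x_i, h_i = 1, 1, and Δ_i = (y_(i+1) − y_i)/h_i = -2, 10:
  1·m_0 + 4·m_1 + 1·m_2 = 6(Δ_1 - Δ_0) = 72
Clamped end conditions give two more equations: 2h_0·m_0 + h_0·m_1 = 6(Δ_0 - g'(0)) = -27 and h_1·m_1 + 2h_1·m_2 = 6(g'(2) - Δ_1) = -78.
Solving: m_0 = -137/4, m_1 = 83/2, m_2 = -239/4.
On [1, 2], g'(x) = b_1 + 2c_1·(x - 1) + 3d_1·(x - 1)² with b_1 = Δ_1 - h_1(2m_1 + m_2)/6 = 49/8, c_1 = m_1/2 = 83/4, d_1 = (m_2 - m_1)/(6h_1) = -135/8. So g'(1) = 49/8.

6.1250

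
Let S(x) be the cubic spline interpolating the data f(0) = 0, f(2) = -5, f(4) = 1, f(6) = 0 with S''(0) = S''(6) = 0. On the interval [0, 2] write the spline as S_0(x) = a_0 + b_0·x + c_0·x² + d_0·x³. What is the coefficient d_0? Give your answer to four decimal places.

0.4250

Put m_i = S'' at the i-th knot. Here h = (2, 2, 2) and Δ = (-5/2, 3, -1/2), so the interior equations h_(i-1)·m_(i-1) + 2(h_(i-1)+h_i)·m_i + h_i·m_(i+1) = 6(Δ_i − Δ_(i-1)) read
  2·m_0 + 8·m_1 + 2·m_2 = 6(Δ_1 - Δ_0) = 33
  2·m_1 + 8·m_2 + 2·m_3 = 6(Δ_2 - Δ_1) = -21
Natural end conditions: m_0 = m_3 = 0.
Forward elimination and back-substitution give m_0 = 0, m_1 = 51/10, m_2 = -39/10, m_3 = 0.
On [0, 2], with S_0(x) = a_0 + b_0·x + c_0·x² + d_0·x³: c_0 = m_0/2 = 0, d_0 = (m_1 - m_0)/(6h_0) = 17/40, b_0 = Δ_0 - h_0(2m_0 + m_1)/6 = -21/5.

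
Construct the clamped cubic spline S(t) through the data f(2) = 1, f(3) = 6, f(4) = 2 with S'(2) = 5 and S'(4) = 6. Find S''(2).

14

With σ_i denoting the second derivative at x_i, h_i = 1, 1, and Δ_i = (y_(i+1) − y_i)/h_i = 5, -4:
  1·σ_0 + 4·σ_1 + 1·σ_2 = 6(Δ_1 - Δ_0) = -54
Clamped end conditions give two more equations: 2h_0·σ_0 + h_0·σ_1 = 6(Δ_0 - S'(2)) = 0 and h_1·σ_1 + 2h_1·σ_2 = 6(S'(4) - Δ_1) = 60.
Forward elimination and back-substitution give σ_0 = 14, σ_1 = -28, σ_2 = 44.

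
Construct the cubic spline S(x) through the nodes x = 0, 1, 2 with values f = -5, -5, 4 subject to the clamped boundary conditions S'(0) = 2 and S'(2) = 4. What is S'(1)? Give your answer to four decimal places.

5.2500

Let m_i = S''(x_i). Step sizes h_i = 1, 1; slopes of the chords Δ_i = (y_(i+1) - y_i)/h_i = 0, 9.
  1·m_0 + 4·m_1 + 1·m_2 = 6(Δ_1 - Δ_0) = 54
Clamped end conditions give two more equations: 2h_0·m_0 + h_0·m_1 = 6(Δ_0 - S'(0)) = -12 and h_1·m_1 + 2h_1·m_2 = 6(S'(2) - Δ_1) = -30.
Solving the tridiagonal system: m_0 = -37/2, m_1 = 25, m_2 = -55/2.
On [1, 2], S'(x) = b_1 + 2c_1·(x - 1) + 3d_1·(x - 1)² with b_1 = Δ_1 - h_1(2m_1 + m_2)/6 = 21/4, c_1 = m_1/2 = 25/2, d_1 = (m_2 - m_1)/(6h_1) = -35/4. So S'(1) = 21/4.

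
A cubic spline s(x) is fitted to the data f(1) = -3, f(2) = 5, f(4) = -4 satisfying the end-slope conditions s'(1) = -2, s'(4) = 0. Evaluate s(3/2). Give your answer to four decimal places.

Let M_i = s''(x_i). Step sizes h_i = 1, 2; slopes of the chords Δ_i = (y_(i+1) - y_i)/h_i = 8, -9/2.
  1·M_0 + 6·M_1 + 2·M_2 = 6(Δ_1 - Δ_0) = -75
Clamped end conditions give two more equations: 2h_0·M_0 + h_0·M_1 = 6(Δ_0 - s'(1)) = 60 and h_1·M_1 + 2h_1·M_2 = 6(s'(4) - Δ_1) = 27.
Solving: M_0 = 259/6, M_1 = -79/3, M_2 = 239/12.
On [1, 2], s(x) = -3 - 2·(x - 1) + 259/12·(x - 1)² - 139/12·(x - 1)³.
With (x - 1) = 1/2: s(3/2) = -5/96.

-0.0521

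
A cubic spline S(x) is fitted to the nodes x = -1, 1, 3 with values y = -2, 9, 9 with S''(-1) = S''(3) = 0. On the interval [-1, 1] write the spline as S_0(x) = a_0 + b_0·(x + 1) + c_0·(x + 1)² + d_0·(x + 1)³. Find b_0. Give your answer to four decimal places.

6.8750

Let M_i = S''(x_i). Step sizes h_i = 2, 2; slopes of the chords Δ_i = (y_(i+1) - y_i)/h_i = 11/2, 0.
  2·M_0 + 8·M_1 + 2·M_2 = 6(Δ_1 - Δ_0) = -33
Natural end conditions: M_0 = M_2 = 0.
Solving: M_0 = 0, M_1 = -33/8, M_2 = 0.
On [-1, 1], with S_0(x) = a_0 + b_0·(x + 1) + c_0·(x + 1)² + d_0·(x + 1)³: c_0 = M_0/2 = 0, d_0 = (M_1 - M_0)/(6h_0) = -11/32, b_0 = Δ_0 - h_0(2M_0 + M_1)/6 = 55/8.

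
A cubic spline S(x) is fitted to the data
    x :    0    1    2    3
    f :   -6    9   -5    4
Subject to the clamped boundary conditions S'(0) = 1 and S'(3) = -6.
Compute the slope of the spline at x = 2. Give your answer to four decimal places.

-2.5333

Write σ_i for S''(x_i). With h_i = 1, 1, 1 and divided differences Δ_i = 15, -14, 9, the continuity of S' gives the tridiagonal system
  1·σ_0 + 4·σ_1 + 1·σ_2 = 6(Δ_1 - Δ_0) = -174
  1·σ_1 + 4·σ_2 + 1·σ_3 = 6(Δ_2 - Δ_1) = 138
Clamped end conditions give two more equations: 2h_0·σ_0 + h_0·σ_1 = 6(Δ_0 - S'(0)) = 84 and h_2·σ_2 + 2h_2·σ_3 = 6(S'(3) - Δ_2) = -90.
Forward elimination and back-substitution give σ_0 = 1256/15, σ_1 = -1252/15, σ_2 = 1142/15, σ_3 = -1246/15.
On [2, 3], S'(x) = b_2 + 2c_2·(x - 2) + 3d_2·(x - 2)² with b_2 = Δ_2 - h_2(2σ_2 + σ_3)/6 = -38/15, c_2 = σ_2/2 = 571/15, d_2 = (σ_3 - σ_2)/(6h_2) = -398/15. So S'(2) = -38/15.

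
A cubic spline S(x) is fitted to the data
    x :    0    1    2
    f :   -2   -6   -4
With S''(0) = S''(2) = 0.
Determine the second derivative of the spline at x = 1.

9

Put m_i = S'' at the i-th knot. Here h = (1, 1) and Δ = (-4, 2), so the interior equations h_(i-1)·m_(i-1) + 2(h_(i-1)+h_i)·m_i + h_i·m_(i+1) = 6(Δ_i − Δ_(i-1)) read
  1·m_0 + 4·m_1 + 1·m_2 = 6(Δ_1 - Δ_0) = 36
Natural end conditions: m_0 = m_2 = 0.
Hence m_0 = 0, m_1 = 9, m_2 = 0.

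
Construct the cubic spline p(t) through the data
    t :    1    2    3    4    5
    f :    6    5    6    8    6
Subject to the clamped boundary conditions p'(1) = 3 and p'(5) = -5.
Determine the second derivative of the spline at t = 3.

Put M_i = p'' at the i-th knot. Here h = (1, 1, 1, 1) and Δ = (-1, 1, 2, -2), so the interior equations h_(i-1)·M_(i-1) + 2(h_(i-1)+h_i)·M_i + h_i·M_(i+1) = 6(Δ_i − Δ_(i-1)) read
  1·M_0 + 4·M_1 + 1·M_2 = 6(Δ_1 - Δ_0) = 12
  1·M_1 + 4·M_2 + 1·M_3 = 6(Δ_2 - Δ_1) = 6
  1·M_2 + 4·M_3 + 1·M_4 = 6(Δ_3 - Δ_2) = -24
Clamped end conditions give two more equations: 2h_0·M_0 + h_0·M_1 = 6(Δ_0 - p'(1)) = -24 and h_3·M_3 + 2h_3·M_4 = 6(p'(5) - Δ_3) = -18.
Forward elimination and back-substitution give M_0 = -107/7, M_1 = 46/7, M_2 = 1, M_3 = -32/7, M_4 = -47/7.

1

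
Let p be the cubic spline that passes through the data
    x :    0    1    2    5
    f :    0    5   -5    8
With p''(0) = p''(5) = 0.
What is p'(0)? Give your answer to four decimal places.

Put M_i = p'' at the i-th knot. Here h = (1, 1, 3) and Δ = (5, -10, 13/3), so the interior equations h_(i-1)·M_(i-1) + 2(h_(i-1)+h_i)·M_i + h_i·M_(i+1) = 6(Δ_i − Δ_(i-1)) read
  1·M_0 + 4·M_1 + 1·M_2 = 6(Δ_1 - Δ_0) = -90
  1·M_1 + 8·M_2 + 3·M_3 = 6(Δ_2 - Δ_1) = 86
Natural end conditions: M_0 = M_3 = 0.
Forward elimination and back-substitution give M_0 = 0, M_1 = -26, M_2 = 14, M_3 = 0.
On [0, 1], p'(x) = b_0 + 2c_0·x + 3d_0·x² with b_0 = Δ_0 - h_0(2M_0 + M_1)/6 = 28/3, c_0 = M_0/2 = 0, d_0 = (M_1 - M_0)/(6h_0) = -13/3. So p'(0) = 28/3.

9.3333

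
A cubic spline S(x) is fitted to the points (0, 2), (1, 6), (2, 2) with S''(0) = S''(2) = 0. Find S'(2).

Put m_i = S'' at the i-th knot. Here h = (1, 1) and Δ = (4, -4), so the interior equations h_(i-1)·m_(i-1) + 2(h_(i-1)+h_i)·m_i + h_i·m_(i+1) = 6(Δ_i − Δ_(i-1)) read
  1·m_0 + 4·m_1 + 1·m_2 = 6(Δ_1 - Δ_0) = -48
Natural end conditions: m_0 = m_2 = 0.
Forward elimination and back-substitution give m_0 = 0, m_1 = -12, m_2 = 0.
On [1, 2], S'(x) = b_1 + 2c_1·(x - 1) + 3d_1·(x - 1)² with b_1 = Δ_1 - h_1(2m_1 + m_2)/6 = 0, c_1 = m_1/2 = -6, d_1 = (m_2 - m_1)/(6h_1) = 2. So S'(2) = -6.

-6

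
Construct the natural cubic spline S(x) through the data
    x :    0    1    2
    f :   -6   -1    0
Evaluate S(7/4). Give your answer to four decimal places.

-0.0156

Write M_i for S''(x_i). With h_i = 1, 1 and divided differences Δ_i = 5, 1, the continuity of S' gives the tridiagonal system
  1·M_0 + 4·M_1 + 1·M_2 = 6(Δ_1 - Δ_0) = -24
Natural end conditions: M_0 = M_2 = 0.
Solving the tridiagonal system: M_0 = 0, M_1 = -6, M_2 = 0.
On [1, 2], S(x) = -1 + 3·(x - 1) - 3·(x - 1)² + 1·(x - 1)³.
With (x - 1) = 3/4: S(7/4) = -1/64.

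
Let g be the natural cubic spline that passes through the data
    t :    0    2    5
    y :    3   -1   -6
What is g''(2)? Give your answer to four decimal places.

With M_i denoting the second derivative at x_i, h_i = 2, 3, and Δ_i = (y_(i+1) − y_i)/h_i = -2, -5/3:
  2·M_0 + 10·M_1 + 3·M_2 = 6(Δ_1 - Δ_0) = 2
Natural end conditions: M_0 = M_2 = 0.
Solving the tridiagonal system: M_0 = 0, M_1 = 1/5, M_2 = 0.

0.2000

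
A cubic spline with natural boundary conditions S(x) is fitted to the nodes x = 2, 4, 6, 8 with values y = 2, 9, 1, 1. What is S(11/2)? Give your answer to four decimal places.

3.0344

With m_i denoting the second derivative at x_i, h_i = 2, 2, 2, and Δ_i = (y_(i+1) − y_i)/h_i = 7/2, -4, 0:
  2·m_0 + 8·m_1 + 2·m_2 = 6(Δ_1 - Δ_0) = -45
  2·m_1 + 8·m_2 + 2·m_3 = 6(Δ_2 - Δ_1) = 24
Natural end conditions: m_0 = m_3 = 0.
Hence m_0 = 0, m_1 = -34/5, m_2 = 47/10, m_3 = 0.
On [4, 6], S(x) = 9 - 31/30·(x - 4) - 17/5·(x - 4)² + 23/24·(x - 4)³.
With (x - 4) = 3/2: S(11/2) = 971/320.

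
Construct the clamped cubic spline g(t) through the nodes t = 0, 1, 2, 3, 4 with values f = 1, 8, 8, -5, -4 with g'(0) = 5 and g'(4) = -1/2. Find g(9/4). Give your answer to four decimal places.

4.8994

With m_i denoting the second derivative at x_i, h_i = 1, 1, 1, 1, and Δ_i = (y_(i+1) − y_i)/h_i = 7, 0, -13, 1:
  1·m_0 + 4·m_1 + 1·m_2 = 6(Δ_1 - Δ_0) = -42
  1·m_1 + 4·m_2 + 1·m_3 = 6(Δ_2 - Δ_1) = -78
  1·m_2 + 4·m_3 + 1·m_4 = 6(Δ_3 - Δ_2) = 84
Clamped end conditions give two more equations: 2h_0·m_0 + h_0·m_1 = 6(Δ_0 - g'(0)) = 12 and h_3·m_3 + 2h_3·m_4 = 6(g'(4) - Δ_3) = -9.
Solving: m_0 = 73/8, m_1 = -25/4, m_2 = -209/8, m_3 = 131/4, m_4 = -167/8.
On [2, 3], g(t) = 8 - 39/4·(t - 2) - 209/16·(t - 2)² + 157/16·(t - 2)³.
With (t - 2) = 1/4: g(9/4) = 5017/1024.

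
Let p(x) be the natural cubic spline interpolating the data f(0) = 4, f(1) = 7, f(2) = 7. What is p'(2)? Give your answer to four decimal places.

-0.7500

Put m_i = p'' at the i-th knot. Here h = (1, 1) and Δ = (3, 0), so the interior equations h_(i-1)·m_(i-1) + 2(h_(i-1)+h_i)·m_i + h_i·m_(i+1) = 6(Δ_i − Δ_(i-1)) read
  1·m_0 + 4·m_1 + 1·m_2 = 6(Δ_1 - Δ_0) = -18
Natural end conditions: m_0 = m_2 = 0.
Solving the tridiagonal system: m_0 = 0, m_1 = -9/2, m_2 = 0.
On [1, 2], p'(x) = b_1 + 2c_1·(x - 1) + 3d_1·(x - 1)² with b_1 = Δ_1 - h_1(2m_1 + m_2)/6 = 3/2, c_1 = m_1/2 = -9/4, d_1 = (m_2 - m_1)/(6h_1) = 3/4. So p'(2) = -3/4.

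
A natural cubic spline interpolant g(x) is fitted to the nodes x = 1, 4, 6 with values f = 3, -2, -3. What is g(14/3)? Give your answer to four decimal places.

-2.5062

Put σ_i = g'' at the i-th knot. Here h = (3, 2) and Δ = (-5/3, -1/2), so the interior equations h_(i-1)·σ_(i-1) + 2(h_(i-1)+h_i)·σ_i + h_i·σ_(i+1) = 6(Δ_i − Δ_(i-1)) read
  3·σ_0 + 10·σ_1 + 2·σ_2 = 6(Δ_1 - Δ_0) = 7
Natural end conditions: σ_0 = σ_2 = 0.
Solving the tridiagonal system: σ_0 = 0, σ_1 = 7/10, σ_2 = 0.
On [4, 6], g(x) = -2 - 29/30·(x - 4) + 7/20·(x - 4)² - 7/120·(x - 4)³.
With (x - 4) = 2/3: g(14/3) = -203/81.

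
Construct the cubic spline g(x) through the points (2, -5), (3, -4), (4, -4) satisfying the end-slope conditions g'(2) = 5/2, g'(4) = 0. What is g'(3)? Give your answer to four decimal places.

0.1250

Let M_i = g''(x_i). Step sizes h_i = 1, 1; slopes of the chords Δ_i = (y_(i+1) - y_i)/h_i = 1, 0.
  1·M_0 + 4·M_1 + 1·M_2 = 6(Δ_1 - Δ_0) = -6
Clamped end conditions give two more equations: 2h_0·M_0 + h_0·M_1 = 6(Δ_0 - g'(2)) = -9 and h_1·M_1 + 2h_1·M_2 = 6(g'(4) - Δ_1) = 0.
Hence M_0 = -17/4, M_1 = -1/2, M_2 = 1/4.
On [3, 4], g'(x) = b_1 + 2c_1·(x - 3) + 3d_1·(x - 3)² with b_1 = Δ_1 - h_1(2M_1 + M_2)/6 = 1/8, c_1 = M_1/2 = -1/4, d_1 = (M_2 - M_1)/(6h_1) = 1/8. So g'(3) = 1/8.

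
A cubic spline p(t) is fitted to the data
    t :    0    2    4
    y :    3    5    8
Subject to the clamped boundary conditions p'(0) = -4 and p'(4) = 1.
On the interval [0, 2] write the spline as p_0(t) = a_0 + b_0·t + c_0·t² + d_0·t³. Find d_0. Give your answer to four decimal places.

With σ_i denoting the second derivative at x_i, h_i = 2, 2, and Δ_i = (y_(i+1) − y_i)/h_i = 1, 3/2:
  2·σ_0 + 8·σ_1 + 2·σ_2 = 6(Δ_1 - Δ_0) = 3
Clamped end conditions give two more equations: 2h_0·σ_0 + h_0·σ_1 = 6(Δ_0 - p'(0)) = 30 and h_1·σ_1 + 2h_1·σ_2 = 6(p'(4) - Δ_1) = -3.
Forward elimination and back-substitution give σ_0 = 67/8, σ_1 = -7/4, σ_2 = 1/8.
On [0, 2], with p_0(t) = a_0 + b_0·t + c_0·t² + d_0·t³: c_0 = σ_0/2 = 67/16, d_0 = (σ_1 - σ_0)/(6h_0) = -27/32, b_0 = Δ_0 - h_0(2σ_0 + σ_1)/6 = -4.

-0.8438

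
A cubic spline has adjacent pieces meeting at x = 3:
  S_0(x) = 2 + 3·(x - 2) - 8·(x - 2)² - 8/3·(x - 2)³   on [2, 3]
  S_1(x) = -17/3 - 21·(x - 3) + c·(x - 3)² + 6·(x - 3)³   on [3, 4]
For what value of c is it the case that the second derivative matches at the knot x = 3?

-16

S_0''(x) = -16 - 16·(x - 2), so S_0''(3) = -32. On the right, S_1''(3) = 2c, so c = -16.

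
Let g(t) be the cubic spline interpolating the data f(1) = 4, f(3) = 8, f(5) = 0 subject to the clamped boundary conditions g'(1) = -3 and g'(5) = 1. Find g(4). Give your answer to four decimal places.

3.5000

Write σ_i for g''(x_i). With h_i = 2, 2 and divided differences Δ_i = 2, -4, the continuity of g' gives the tridiagonal system
  2·σ_0 + 8·σ_1 + 2·σ_2 = 6(Δ_1 - Δ_0) = -36
Clamped end conditions give two more equations: 2h_0·σ_0 + h_0·σ_1 = 6(Δ_0 - g'(1)) = 30 and h_1·σ_1 + 2h_1·σ_2 = 6(g'(5) - Δ_1) = 30.
Forward elimination and back-substitution give σ_0 = 13, σ_1 = -11, σ_2 = 13.
On [3, 5], g(t) = 8 - 1·(t - 3) - 11/2·(t - 3)² + 2·(t - 3)³.
With (t - 3) = 1: g(4) = 7/2.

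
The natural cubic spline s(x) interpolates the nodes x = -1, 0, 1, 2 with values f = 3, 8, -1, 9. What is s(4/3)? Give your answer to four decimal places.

Let M_i = s''(x_i). Step sizes h_i = 1, 1, 1; slopes of the chords Δ_i = (y_(i+1) - y_i)/h_i = 5, -9, 10.
  1·M_0 + 4·M_1 + 1·M_2 = 6(Δ_1 - Δ_0) = -84
  1·M_1 + 4·M_2 + 1·M_3 = 6(Δ_2 - Δ_1) = 114
Natural end conditions: M_0 = M_3 = 0.
Forward elimination and back-substitution give M_0 = 0, M_1 = -30, M_2 = 36, M_3 = 0.
On [1, 2], s(x) = -1 - 2·(x - 1) + 18·(x - 1)² - 6·(x - 1)³.
With (x - 1) = 1/3: s(4/3) = 1/9.

0.1111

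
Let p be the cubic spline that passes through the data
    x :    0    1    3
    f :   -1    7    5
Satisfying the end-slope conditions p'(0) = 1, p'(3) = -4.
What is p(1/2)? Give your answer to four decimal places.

With M_i denoting the second derivative at x_i, h_i = 1, 2, and Δ_i = (y_(i+1) − y_i)/h_i = 8, -1:
  1·M_0 + 6·M_1 + 2·M_2 = 6(Δ_1 - Δ_0) = -54
Clamped end conditions give two more equations: 2h_0·M_0 + h_0·M_1 = 6(Δ_0 - p'(0)) = 42 and h_1·M_1 + 2h_1·M_2 = 6(p'(3) - Δ_1) = -18.
Solving the tridiagonal system: M_0 = 85/3, M_1 = -44/3, M_2 = 17/6.
On [0, 1], p(x) = -1 + 1·x + 85/6·x² - 43/6·x³.
With x = 1/2: p(1/2) = 103/48.

2.1458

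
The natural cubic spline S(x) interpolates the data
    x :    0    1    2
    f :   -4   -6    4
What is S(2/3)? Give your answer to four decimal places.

-6.4444

Let m_i = S''(x_i). Step sizes h_i = 1, 1; slopes of the chords Δ_i = (y_(i+1) - y_i)/h_i = -2, 10.
  1·m_0 + 4·m_1 + 1·m_2 = 6(Δ_1 - Δ_0) = 72
Natural end conditions: m_0 = m_2 = 0.
Solving the tridiagonal system: m_0 = 0, m_1 = 18, m_2 = 0.
On [0, 1], S(x) = -4 - 5·x + 0·x² + 3·x³.
With x = 2/3: S(2/3) = -58/9.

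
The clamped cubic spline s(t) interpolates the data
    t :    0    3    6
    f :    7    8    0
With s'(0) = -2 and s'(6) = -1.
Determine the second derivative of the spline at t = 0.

Let m_i = s''(x_i). Step sizes h_i = 3, 3; slopes of the chords Δ_i = (y_(i+1) - y_i)/h_i = 1/3, -8/3.
  3·m_0 + 12·m_1 + 3·m_2 = 6(Δ_1 - Δ_0) = -18
Clamped end conditions give two more equations: 2h_0·m_0 + h_0·m_1 = 6(Δ_0 - s'(0)) = 14 and h_1·m_1 + 2h_1·m_2 = 6(s'(6) - Δ_1) = 10.
Solving the tridiagonal system: m_0 = 4, m_1 = -10/3, m_2 = 10/3.

4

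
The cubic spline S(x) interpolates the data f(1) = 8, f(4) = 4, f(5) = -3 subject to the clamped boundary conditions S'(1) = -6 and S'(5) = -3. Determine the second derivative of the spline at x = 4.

-10

With m_i denoting the second derivative at x_i, h_i = 3, 1, and Δ_i = (y_(i+1) − y_i)/h_i = -4/3, -7:
  3·m_0 + 8·m_1 + 1·m_2 = 6(Δ_1 - Δ_0) = -34
Clamped end conditions give two more equations: 2h_0·m_0 + h_0·m_1 = 6(Δ_0 - S'(1)) = 28 and h_1·m_1 + 2h_1·m_2 = 6(S'(5) - Δ_1) = 24.
Hence m_0 = 29/3, m_1 = -10, m_2 = 17.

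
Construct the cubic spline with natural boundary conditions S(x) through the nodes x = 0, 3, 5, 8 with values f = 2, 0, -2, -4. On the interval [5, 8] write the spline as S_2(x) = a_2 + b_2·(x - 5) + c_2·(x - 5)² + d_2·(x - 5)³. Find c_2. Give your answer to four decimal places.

With M_i denoting the second derivative at x_i, h_i = 3, 2, 3, and Δ_i = (y_(i+1) − y_i)/h_i = -2/3, -1, -2/3:
  3·M_0 + 10·M_1 + 2·M_2 = 6(Δ_1 - Δ_0) = -2
  2·M_1 + 10·M_2 + 3·M_3 = 6(Δ_2 - Δ_1) = 2
Natural end conditions: M_0 = M_3 = 0.
Hence M_0 = 0, M_1 = -1/4, M_2 = 1/4, M_3 = 0.
On [5, 8], with S_2(x) = a_2 + b_2·(x - 5) + c_2·(x - 5)² + d_2·(x - 5)³: c_2 = M_2/2 = 1/8, d_2 = (M_3 - M_2)/(6h_2) = -1/72, b_2 = Δ_2 - h_2(2M_2 + M_3)/6 = -11/12.

0.1250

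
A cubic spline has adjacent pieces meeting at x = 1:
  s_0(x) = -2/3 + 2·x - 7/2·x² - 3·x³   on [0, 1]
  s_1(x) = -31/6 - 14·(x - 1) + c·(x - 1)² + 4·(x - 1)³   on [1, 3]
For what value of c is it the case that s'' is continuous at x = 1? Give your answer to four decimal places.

-12.5000

s_0''(x) = -7 - 18·x, so s_0''(1) = -25. On the right, s_1''(1) = 2c, so c = -25/2.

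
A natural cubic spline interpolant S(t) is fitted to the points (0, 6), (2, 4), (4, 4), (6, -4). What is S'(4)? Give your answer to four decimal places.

With M_i denoting the second derivative at x_i, h_i = 2, 2, 2, and Δ_i = (y_(i+1) − y_i)/h_i = -1, 0, -4:
  2·M_0 + 8·M_1 + 2·M_2 = 6(Δ_1 - Δ_0) = 6
  2·M_1 + 8·M_2 + 2·M_3 = 6(Δ_2 - Δ_1) = -24
Natural end conditions: M_0 = M_3 = 0.
Solving: M_0 = 0, M_1 = 8/5, M_2 = -17/5, M_3 = 0.
On [4, 6], S'(t) = b_2 + 2c_2·(t - 4) + 3d_2·(t - 4)² with b_2 = Δ_2 - h_2(2M_2 + M_3)/6 = -26/15, c_2 = M_2/2 = -17/10, d_2 = (M_3 - M_2)/(6h_2) = 17/60. So S'(4) = -26/15.

-1.7333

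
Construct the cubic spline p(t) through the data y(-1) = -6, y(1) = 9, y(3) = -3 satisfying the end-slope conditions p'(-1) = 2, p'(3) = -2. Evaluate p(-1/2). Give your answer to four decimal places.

Write M_i for p''(x_i). With h_i = 2, 2 and divided differences Δ_i = 15/2, -6, the continuity of p' gives the tridiagonal system
  2·M_0 + 8·M_1 + 2·M_2 = 6(Δ_1 - Δ_0) = -81
Clamped end conditions give two more equations: 2h_0·M_0 + h_0·M_1 = 6(Δ_0 - p'(-1)) = 33 and h_1·M_1 + 2h_1·M_2 = 6(p'(3) - Δ_1) = 24.
Hence M_0 = 139/8, M_1 = -73/4, M_2 = 121/8.
On [-1, 1], p(t) = -6 + 2·(t + 1) + 139/16·(t + 1)² - 95/32·(t + 1)³.
With (t + 1) = 1/2: p(-1/2) = -819/256.

-3.1992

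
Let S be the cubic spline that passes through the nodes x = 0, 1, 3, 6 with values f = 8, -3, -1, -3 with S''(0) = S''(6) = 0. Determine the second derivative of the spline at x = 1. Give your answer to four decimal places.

13.2143

Let M_i = S''(x_i). Step sizes h_i = 1, 2, 3; slopes of the chords Δ_i = (y_(i+1) - y_i)/h_i = -11, 1, -2/3.
  1·M_0 + 6·M_1 + 2·M_2 = 6(Δ_1 - Δ_0) = 72
  2·M_1 + 10·M_2 + 3·M_3 = 6(Δ_2 - Δ_1) = -10
Natural end conditions: M_0 = M_3 = 0.
Hence M_0 = 0, M_1 = 185/14, M_2 = -51/14, M_3 = 0.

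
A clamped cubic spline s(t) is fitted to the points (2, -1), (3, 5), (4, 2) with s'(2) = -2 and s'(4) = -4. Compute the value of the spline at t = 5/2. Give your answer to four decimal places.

1.2813

With M_i denoting the second derivative at x_i, h_i = 1, 1, and Δ_i = (y_(i+1) − y_i)/h_i = 6, -3:
  1·M_0 + 4·M_1 + 1·M_2 = 6(Δ_1 - Δ_0) = -54
Clamped end conditions give two more equations: 2h_0·M_0 + h_0·M_1 = 6(Δ_0 - s'(2)) = 48 and h_1·M_1 + 2h_1·M_2 = 6(s'(4) - Δ_1) = -6.
Solving the tridiagonal system: M_0 = 73/2, M_1 = -25, M_2 = 19/2.
On [2, 3], s(t) = -1 - 2·(t - 2) + 73/4·(t - 2)² - 41/4·(t - 2)³.
With (t - 2) = 1/2: s(5/2) = 41/32.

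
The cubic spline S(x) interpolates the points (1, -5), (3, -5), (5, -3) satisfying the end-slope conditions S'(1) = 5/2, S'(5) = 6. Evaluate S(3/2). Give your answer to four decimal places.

Write M_i for S''(x_i). With h_i = 2, 2 and divided differences Δ_i = 0, 1, the continuity of S' gives the tridiagonal system
  2·M_0 + 8·M_1 + 2·M_2 = 6(Δ_1 - Δ_0) = 6
Clamped end conditions give two more equations: 2h_0·M_0 + h_0·M_1 = 6(Δ_0 - S'(1)) = -15 and h_1·M_1 + 2h_1·M_2 = 6(S'(5) - Δ_1) = 30.
Hence M_0 = -29/8, M_1 = -1/4, M_2 = 61/8.
On [1, 3], S(x) = -5 + 5/2·(x - 1) - 29/16·(x - 1)² + 9/32·(x - 1)³.
With (x - 1) = 1/2: S(3/2) = -1067/256.

-4.1680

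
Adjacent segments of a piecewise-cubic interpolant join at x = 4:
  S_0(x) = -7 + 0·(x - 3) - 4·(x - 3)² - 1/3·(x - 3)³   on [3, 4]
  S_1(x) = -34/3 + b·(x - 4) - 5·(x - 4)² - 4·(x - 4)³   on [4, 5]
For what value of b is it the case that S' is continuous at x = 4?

-9

S_0'(x) = 0 - 8·(x - 3) - 1·(x - 3)², so S_0'(4) = -9. On the right, S_1'(4) = b, so b = -9.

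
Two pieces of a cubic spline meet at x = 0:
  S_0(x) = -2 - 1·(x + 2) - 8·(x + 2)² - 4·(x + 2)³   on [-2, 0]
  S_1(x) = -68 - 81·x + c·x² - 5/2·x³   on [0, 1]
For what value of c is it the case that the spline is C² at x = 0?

S_0''(x) = -16 - 24·(x + 2), so S_0''(0) = -64. On the right, S_1''(0) = 2c, so c = -32.

-32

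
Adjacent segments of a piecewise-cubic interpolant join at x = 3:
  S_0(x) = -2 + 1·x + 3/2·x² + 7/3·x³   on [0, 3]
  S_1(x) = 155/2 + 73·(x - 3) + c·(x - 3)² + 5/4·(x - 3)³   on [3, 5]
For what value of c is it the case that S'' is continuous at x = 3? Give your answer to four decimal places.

22.5000

S_0''(x) = 3 + 14·x, so S_0''(3) = 45. On the right, S_1''(3) = 2c, so c = 45/2.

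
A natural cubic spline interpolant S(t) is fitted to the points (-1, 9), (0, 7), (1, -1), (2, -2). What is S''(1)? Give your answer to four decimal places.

13.6000

Let M_i = S''(x_i). Step sizes h_i = 1, 1, 1; slopes of the chords Δ_i = (y_(i+1) - y_i)/h_i = -2, -8, -1.
  1·M_0 + 4·M_1 + 1·M_2 = 6(Δ_1 - Δ_0) = -36
  1·M_1 + 4·M_2 + 1·M_3 = 6(Δ_2 - Δ_1) = 42
Natural end conditions: M_0 = M_3 = 0.
Hence M_0 = 0, M_1 = -62/5, M_2 = 68/5, M_3 = 0.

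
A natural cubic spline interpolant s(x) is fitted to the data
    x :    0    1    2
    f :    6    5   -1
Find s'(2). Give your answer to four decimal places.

Put M_i = s'' at the i-th knot. Here h = (1, 1) and Δ = (-1, -6), so the interior equations h_(i-1)·M_(i-1) + 2(h_(i-1)+h_i)·M_i + h_i·M_(i+1) = 6(Δ_i − Δ_(i-1)) read
  1·M_0 + 4·M_1 + 1·M_2 = 6(Δ_1 - Δ_0) = -30
Natural end conditions: M_0 = M_2 = 0.
Solving the tridiagonal system: M_0 = 0, M_1 = -15/2, M_2 = 0.
On [1, 2], s'(x) = b_1 + 2c_1·(x - 1) + 3d_1·(x - 1)² with b_1 = Δ_1 - h_1(2M_1 + M_2)/6 = -7/2, c_1 = M_1/2 = -15/4, d_1 = (M_2 - M_1)/(6h_1) = 5/4. So s'(2) = -29/4.

-7.2500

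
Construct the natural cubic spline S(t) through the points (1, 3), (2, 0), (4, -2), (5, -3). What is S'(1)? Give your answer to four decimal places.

Write m_i for S''(x_i). With h_i = 1, 2, 1 and divided differences Δ_i = -3, -1, -1, the continuity of S' gives the tridiagonal system
  1·m_0 + 6·m_1 + 2·m_2 = 6(Δ_1 - Δ_0) = 12
  2·m_1 + 6·m_2 + 1·m_3 = 6(Δ_2 - Δ_1) = 0
Natural end conditions: m_0 = m_3 = 0.
Forward elimination and back-substitution give m_0 = 0, m_1 = 9/4, m_2 = -3/4, m_3 = 0.
On [1, 2], S'(t) = b_0 + 2c_0·(t - 1) + 3d_0·(t - 1)² with b_0 = Δ_0 - h_0(2m_0 + m_1)/6 = -27/8, c_0 = m_0/2 = 0, d_0 = (m_1 - m_0)/(6h_0) = 3/8. So S'(1) = -27/8.

-3.3750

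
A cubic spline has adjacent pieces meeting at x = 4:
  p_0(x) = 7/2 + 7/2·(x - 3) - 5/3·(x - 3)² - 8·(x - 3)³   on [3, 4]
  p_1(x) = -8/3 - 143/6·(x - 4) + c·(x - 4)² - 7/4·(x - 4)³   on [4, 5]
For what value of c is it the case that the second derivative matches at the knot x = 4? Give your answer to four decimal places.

p_0''(x) = -10/3 - 48·(x - 3), so p_0''(4) = -154/3. On the right, p_1''(4) = 2c, so c = -77/3.

-25.6667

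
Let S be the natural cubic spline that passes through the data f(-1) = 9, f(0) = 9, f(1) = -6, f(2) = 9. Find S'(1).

-3

With M_i denoting the second derivative at x_i, h_i = 1, 1, 1, and Δ_i = (y_(i+1) − y_i)/h_i = 0, -15, 15:
  1·M_0 + 4·M_1 + 1·M_2 = 6(Δ_1 - Δ_0) = -90
  1·M_1 + 4·M_2 + 1·M_3 = 6(Δ_2 - Δ_1) = 180
Natural end conditions: M_0 = M_3 = 0.
Solving: M_0 = 0, M_1 = -36, M_2 = 54, M_3 = 0.
On [1, 2], S'(x) = b_2 + 2c_2·(x - 1) + 3d_2·(x - 1)² with b_2 = Δ_2 - h_2(2M_2 + M_3)/6 = -3, c_2 = M_2/2 = 27, d_2 = (M_3 - M_2)/(6h_2) = -9. So S'(1) = -3.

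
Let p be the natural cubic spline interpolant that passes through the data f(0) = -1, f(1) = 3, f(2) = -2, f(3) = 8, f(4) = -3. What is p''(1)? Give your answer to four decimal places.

With σ_i denoting the second derivative at x_i, h_i = 1, 1, 1, 1, and Δ_i = (y_(i+1) − y_i)/h_i = 4, -5, 10, -11:
  1·σ_0 + 4·σ_1 + 1·σ_2 = 6(Δ_1 - Δ_0) = -54
  1·σ_1 + 4·σ_2 + 1·σ_3 = 6(Δ_2 - Δ_1) = 90
  1·σ_2 + 4·σ_3 + 1·σ_4 = 6(Δ_3 - Δ_2) = -126
Natural end conditions: σ_0 = σ_4 = 0.
Solving: σ_0 = 0, σ_1 = -162/7, σ_2 = 270/7, σ_3 = -288/7, σ_4 = 0.

-23.1429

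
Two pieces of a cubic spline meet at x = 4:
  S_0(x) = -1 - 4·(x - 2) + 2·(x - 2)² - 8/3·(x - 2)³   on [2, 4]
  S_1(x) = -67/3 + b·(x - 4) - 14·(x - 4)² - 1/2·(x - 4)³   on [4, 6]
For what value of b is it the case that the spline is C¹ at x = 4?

-28

S_0'(x) = -4 + 4·(x - 2) - 8·(x - 2)², so S_0'(4) = -28. On the right, S_1'(4) = b, so b = -28.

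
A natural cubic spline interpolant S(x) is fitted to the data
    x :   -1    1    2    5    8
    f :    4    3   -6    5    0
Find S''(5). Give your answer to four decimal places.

Put m_i = S'' at the i-th knot. Here h = (2, 1, 3, 3) and Δ = (-1/2, -9, 11/3, -5/3), so the interior equations h_(i-1)·m_(i-1) + 2(h_(i-1)+h_i)·m_i + h_i·m_(i+1) = 6(Δ_i − Δ_(i-1)) read
  2·m_0 + 6·m_1 + 1·m_2 = 6(Δ_1 - Δ_0) = -51
  1·m_1 + 8·m_2 + 3·m_3 = 6(Δ_2 - Δ_1) = 76
  3·m_2 + 12·m_3 + 3·m_4 = 6(Δ_3 - Δ_2) = -32
Natural end conditions: m_0 = m_4 = 0.
Solving the tridiagonal system: m_0 = 0, m_1 = -363/34, m_2 = 222/17, m_3 = -605/102, m_4 = 0.

-5.9314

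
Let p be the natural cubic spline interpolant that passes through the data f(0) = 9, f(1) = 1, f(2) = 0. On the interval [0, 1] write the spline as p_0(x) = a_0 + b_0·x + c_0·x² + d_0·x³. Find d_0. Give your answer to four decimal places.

1.7500

With M_i denoting the second derivative at x_i, h_i = 1, 1, and Δ_i = (y_(i+1) − y_i)/h_i = -8, -1:
  1·M_0 + 4·M_1 + 1·M_2 = 6(Δ_1 - Δ_0) = 42
Natural end conditions: M_0 = M_2 = 0.
Solving: M_0 = 0, M_1 = 21/2, M_2 = 0.
On [0, 1], with p_0(x) = a_0 + b_0·x + c_0·x² + d_0·x³: c_0 = M_0/2 = 0, d_0 = (M_1 - M_0)/(6h_0) = 7/4, b_0 = Δ_0 - h_0(2M_0 + M_1)/6 = -39/4.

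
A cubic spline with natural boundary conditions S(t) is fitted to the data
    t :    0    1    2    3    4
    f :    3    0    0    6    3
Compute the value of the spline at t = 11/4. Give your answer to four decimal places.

4.9118

Write M_i for S''(x_i). With h_i = 1, 1, 1, 1 and divided differences Δ_i = -3, 0, 6, -3, the continuity of S' gives the tridiagonal system
  1·M_0 + 4·M_1 + 1·M_2 = 6(Δ_1 - Δ_0) = 18
  1·M_1 + 4·M_2 + 1·M_3 = 6(Δ_2 - Δ_1) = 36
  1·M_2 + 4·M_3 + 1·M_4 = 6(Δ_3 - Δ_2) = -54
Natural end conditions: M_0 = M_4 = 0.
Forward elimination and back-substitution give M_0 = 0, M_1 = 9/7, M_2 = 90/7, M_3 = -117/7, M_4 = 0.
On [2, 3], S(t) = 0 + 9/2·(t - 2) + 45/7·(t - 2)² - 69/14·(t - 2)³.
With (t - 2) = 3/4: S(11/4) = 4401/896.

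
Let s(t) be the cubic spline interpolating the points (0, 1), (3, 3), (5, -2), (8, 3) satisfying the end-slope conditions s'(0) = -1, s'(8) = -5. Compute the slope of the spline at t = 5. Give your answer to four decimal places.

Let M_i = s''(x_i). Step sizes h_i = 3, 2, 3; slopes of the chords Δ_i = (y_(i+1) - y_i)/h_i = 2/3, -5/2, 5/3.
  3·M_0 + 10·M_1 + 2·M_2 = 6(Δ_1 - Δ_0) = -19
  2·M_1 + 10·M_2 + 3·M_3 = 6(Δ_2 - Δ_1) = 25
Clamped end conditions give two more equations: 2h_0·M_0 + h_0·M_1 = 6(Δ_0 - s'(0)) = 10 and h_2·M_2 + 2h_2·M_3 = 6(s'(8) - Δ_2) = -40.
Forward elimination and back-substitution give M_0 = 149/39, M_1 = -56/13, M_2 = 82/13, M_3 = -383/39.
On [5, 8], s'(t) = b_2 + 2c_2·(t - 5) + 3d_2·(t - 5)² with b_2 = Δ_2 - h_2(2M_2 + M_3)/6 = 7/26, c_2 = M_2/2 = 41/13, d_2 = (M_3 - M_2)/(6h_2) = -629/702. So s'(5) = 7/26.

0.2692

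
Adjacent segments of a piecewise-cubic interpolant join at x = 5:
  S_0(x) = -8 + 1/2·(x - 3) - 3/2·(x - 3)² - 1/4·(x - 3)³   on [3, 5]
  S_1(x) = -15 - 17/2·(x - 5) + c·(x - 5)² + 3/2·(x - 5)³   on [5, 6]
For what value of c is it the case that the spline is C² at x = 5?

S_0''(x) = -3 - 3/2·(x - 3), so S_0''(5) = -6. On the right, S_1''(5) = 2c, so c = -3.

-3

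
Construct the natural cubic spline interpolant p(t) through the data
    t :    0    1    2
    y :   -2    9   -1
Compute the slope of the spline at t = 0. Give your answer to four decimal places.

16.2500

Let M_i = p''(x_i). Step sizes h_i = 1, 1; slopes of the chords Δ_i = (y_(i+1) - y_i)/h_i = 11, -10.
  1·M_0 + 4·M_1 + 1·M_2 = 6(Δ_1 - Δ_0) = -126
Natural end conditions: M_0 = M_2 = 0.
Solving: M_0 = 0, M_1 = -63/2, M_2 = 0.
On [0, 1], p'(t) = b_0 + 2c_0·t + 3d_0·t² with b_0 = Δ_0 - h_0(2M_0 + M_1)/6 = 65/4, c_0 = M_0/2 = 0, d_0 = (M_1 - M_0)/(6h_0) = -21/4. So p'(0) = 65/4.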